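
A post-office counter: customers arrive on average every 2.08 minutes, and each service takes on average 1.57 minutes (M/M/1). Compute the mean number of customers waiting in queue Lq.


λ = 60/2.08 = 28.8462 /hr
μ = 60/1.57 = 38.2166 /hr
ρ = λ/μ = 28.8462/38.2166 = 0.7548
Lq = ρ²/(1−ρ) = 0.5697/0.2452 = 2.3236

Final: 2.3236


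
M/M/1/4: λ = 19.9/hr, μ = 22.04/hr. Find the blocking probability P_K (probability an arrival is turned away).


ρ = λ/μ = 19.9/22.04 = 0.9029
P_K = (1−ρ)ρ^K/(1−ρ^(K+1)) = (0.09710·0.664609)/(1 − 0.600078)
= 0.064531/0.399922 = 0.161359

Final: 0.161359


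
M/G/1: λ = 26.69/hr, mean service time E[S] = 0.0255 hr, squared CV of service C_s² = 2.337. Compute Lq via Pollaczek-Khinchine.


ρ = λ·E[S] = 26.69·0.0255 = 0.6806
Lq = ρ²(1+C_s²)/(2(1−ρ)) = 0.4632·(1+2.337)/(2·0.3194)
= 0.4632·3.3370/0.6388 = 2.41970

Final: 2.41970


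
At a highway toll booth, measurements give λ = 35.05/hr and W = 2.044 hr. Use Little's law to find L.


L = λW = 35.05·2.044 = 71.6422

Final: 71.6422


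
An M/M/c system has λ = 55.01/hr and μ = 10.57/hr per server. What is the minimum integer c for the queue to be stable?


Stability requires cμ > λ ⇔ c > λ/μ.
λ/μ = 55.01/10.57 = 5.2044
Minimum integer c = ⌊5.2044⌋ + 1 = 6
Check: 6·10.57 = 63.42 > 55.01, while 5·10.57 = 52.85 ≤ 55.01

Final: 6 servers


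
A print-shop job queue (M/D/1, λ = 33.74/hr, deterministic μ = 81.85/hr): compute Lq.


ρ = 33.74/81.85 = 0.4122
M/D/1: Lq = ρ²/(2(1−ρ)) = 0.1699/(2·0.5878) = 0.14455

Final: 0.14455


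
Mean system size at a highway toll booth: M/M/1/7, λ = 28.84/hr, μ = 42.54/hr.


ρ = 28.84/42.54 = 0.6780
L = ρ[1 − (K+1)ρ^K + Kρ^(K+1)] / [(1−ρ)(1−ρ^(K+1))]
Numerator: 0.6780·(1 − 8·0.065824 + 7·0.044625) = 0.532724
Denominator: (0.3220)·(0.955375) = 0.307678
L = 0.532724/0.307678 = 1.7314

Final: 1.7314


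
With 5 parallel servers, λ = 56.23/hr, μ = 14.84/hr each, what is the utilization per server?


ρ = λ/(cμ) = 56.23/(5·14.84) = 56.23/74.20 = 0.7578

Final: 0.7578


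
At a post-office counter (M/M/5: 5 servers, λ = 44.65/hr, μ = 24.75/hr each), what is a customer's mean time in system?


a = 1.8040; ρ = 0.3608; P₀ = 0.163925
Lq = P₀·a^c·ρ/(c!(1−ρ)²) = 0.02305
Wq = Lq/λ = 0.02305/44.65 = 0.0005163 hr
W = Wq + 1/μ = 0.0005163 + 0.04040 = 0.04092 hr

Final: 0.04092 hr


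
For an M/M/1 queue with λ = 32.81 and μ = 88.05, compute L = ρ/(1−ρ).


ρ = λ/μ = 32.81/88.05 = 0.3726
L = ρ/(1−ρ) = 0.3726/(1 − 0.3726) = 0.3726/0.6274 = 0.5940

Final: 0.5940


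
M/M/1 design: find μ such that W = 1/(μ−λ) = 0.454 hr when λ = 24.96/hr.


W = 1/(μ−λ) ⇒ μ − λ = 1/W = 1/0.454 = 2.2026
μ = λ + 1/W = 24.96 + 2.2026 = 27.1626 per hr

Final: 27.1626 /hr


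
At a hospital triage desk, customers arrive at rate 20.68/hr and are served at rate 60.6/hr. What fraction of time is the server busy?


ρ = λ/μ = 20.68/60.6 = 0.3413

Final: 0.3413


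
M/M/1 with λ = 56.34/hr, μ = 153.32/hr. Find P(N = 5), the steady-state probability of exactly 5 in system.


ρ = 56.34/153.32 = 0.3675
P_n = (1−ρ)·ρ^n = (1 − 0.3675)·0.3675^5 = 0.6325·0.006700 = 0.004238

Final: 0.004238


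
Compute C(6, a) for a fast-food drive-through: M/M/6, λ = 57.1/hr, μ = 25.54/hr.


a = λ/μ = 2.2357; ρ = a/6 = 0.3726
P₀ = 0.106606 (from M/M/c formula)
C(c,a) = [a^c/(c!(1−ρ))]·P₀ = [124.87954/(720·0.6274)]·0.106606
= 0.27646·0.106606 = 0.029472

Final: 0.029472


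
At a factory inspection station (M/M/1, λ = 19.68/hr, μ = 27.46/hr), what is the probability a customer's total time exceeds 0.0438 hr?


W ~ Exponential(μ−λ) for M/M/1.
μ − λ = 27.46 − 19.68 = 7.7800
P(W > t) = e^{−(μ−λ)t} = e^{−0.3408} = 0.711227

Final: 0.711227


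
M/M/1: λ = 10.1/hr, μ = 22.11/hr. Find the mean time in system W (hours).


W = 1/(μ−λ) = 1/(22.11 − 10.1) = 1/12.01 = 0.08326 hr

Final: 0.08326 hr


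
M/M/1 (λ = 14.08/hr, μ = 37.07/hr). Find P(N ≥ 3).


ρ = 14.08/37.07 = 0.3798
P(N ≥ n) = ρ^n = 0.3798^3 = 0.054795

Final: 0.054795


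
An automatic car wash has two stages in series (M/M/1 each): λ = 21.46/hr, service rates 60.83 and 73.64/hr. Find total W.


Each node sees arrival rate λ = 21.46/hr (tandem ⇒ throughput preserved).
W₁ = 1/(μ₁−λ) = 1/(60.83−21.46) = 0.02540 hr
W₂ = 1/(μ₂−λ) = 1/(73.64−21.46) = 0.01916 hr
W_total = W₁ + W₂ = 0.02540 + 0.01916 = 0.04456 hr

Final: 0.04456 hr


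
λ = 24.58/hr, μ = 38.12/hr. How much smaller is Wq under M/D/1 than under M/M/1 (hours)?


ρ = 24.58/38.12 = 0.6448
Wq(M/M/1) = ρ/(μ−λ) = 0.6448/13.54 = 0.04762 hr
Wq(M/D/1) = ρ/(2(μ−λ)) = 0.02381 hr
Savings = 0.04762 − 0.02381 = 0.02381 hr

Final: 0.02381 hr


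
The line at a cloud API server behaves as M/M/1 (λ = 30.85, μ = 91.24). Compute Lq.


ρ = 30.85/91.24 = 0.3381
Lq = ρ²/(1−ρ) = 0.1143/0.6619 = 0.1727

Final: 0.1727


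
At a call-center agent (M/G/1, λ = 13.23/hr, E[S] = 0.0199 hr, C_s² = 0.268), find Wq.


ρ = λ·E[S] = 13.23·0.0199 = 0.2633
E[S²] = E[S]²(1+C_s²) = 0.0199²·(1+0.268) = 0.0005021
Wq = λ·E[S²]/(2(1−ρ)) = 13.23·0.0005021/(2·0.7367) = 0.004509 hr

Final: 0.004509 hr


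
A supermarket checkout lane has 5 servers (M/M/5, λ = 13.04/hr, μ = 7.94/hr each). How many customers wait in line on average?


a = λ/μ = 1.6423; ρ = a/5 = 0.3285
P₀ = 0.193028
Lq = P₀·a^c·ρ / (c!·(1−ρ)²) = 0.193028·11.94773·0.3285/(120·0.45096)
= 0.01400

Final: 0.01400


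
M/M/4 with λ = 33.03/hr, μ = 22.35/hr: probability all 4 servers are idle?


a = λ/μ = 33.03/22.35 = 1.4779; ρ = a/c = 0.3695
Σ_{k=0}^{3} a^k/k! (terms k=0..3) = 1.00000 + 1.47785 + 1.09202 + 0.53795 = 4.10783
Tail: a^4/(4!(1−ρ)) = 4.77006/(24·0.6305) = 0.31521
P₀ = 1/(4.10783 + 0.31521) = 1/4.42304 = 0.226089

Final: 0.226089


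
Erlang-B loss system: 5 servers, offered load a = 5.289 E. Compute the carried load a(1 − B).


B(5,5.289) = 0.307863 (Erlang-B)
Carried load = a(1 − B) = 5.289·(1 − 0.307863) = 5.289·0.692137 = 3.6607 E

Final: 3.6607 Erlangs


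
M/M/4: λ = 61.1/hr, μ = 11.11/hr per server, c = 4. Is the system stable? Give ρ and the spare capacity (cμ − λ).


Total capacity cμ = 4·11.11 = 44.44/hr
ρ = λ/(cμ) = 61.1/44.44 = 1.3749
Stable ⇔ ρ < 1: NO
Spare capacity = cμ − λ = 44.44 − 61.1 = -16.66/hr

Final: ρ = 1.3749; unstable; margin = -16.66/hr


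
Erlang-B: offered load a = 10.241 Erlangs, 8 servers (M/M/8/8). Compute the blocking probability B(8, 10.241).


B(c,a) = (a^c/c!) / Σ_{k=0}^{c} a^k/k!
a^8/8! = 3000.671170
Σ terms (k=0..8): 1.00000 + 10.24100 + 52.43904 + 179.00940 + 458.30883 + 938.70814 + 1602.21835 + 2344.04544 + 3000.67117 = 8586.641372
B = 3000.671170/8586.641372 = 0.349458

Final: 0.349458


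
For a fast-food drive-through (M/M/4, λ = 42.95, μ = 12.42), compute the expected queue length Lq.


a = λ/μ = 3.4581; ρ = a/4 = 0.8645
P₀ = 0.016309
Lq = P₀·a^c·ρ / (c!·(1−ρ)²) = 0.016309·143.00996·0.8645/(24·0.01835)
= 4.57816

Final: 4.57816


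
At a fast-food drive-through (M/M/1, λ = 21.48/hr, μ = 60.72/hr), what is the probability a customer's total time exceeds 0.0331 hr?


W ~ Exponential(μ−λ) for M/M/1.
μ − λ = 60.72 − 21.48 = 39.2400
P(W > t) = e^{−(μ−λ)t} = e^{−1.2988} = 0.272847

Final: 0.272847


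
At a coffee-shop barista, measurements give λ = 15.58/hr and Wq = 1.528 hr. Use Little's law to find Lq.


Lq = λWq = 15.58·1.528 = 23.8062

Final: 23.8062


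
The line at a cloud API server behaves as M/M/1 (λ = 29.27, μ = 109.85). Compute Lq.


ρ = 29.27/109.85 = 0.2665
Lq = ρ²/(1−ρ) = 0.07100/0.7335 = 0.09679

Final: 0.09679


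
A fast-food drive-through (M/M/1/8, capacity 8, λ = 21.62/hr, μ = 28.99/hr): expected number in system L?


ρ = 21.62/28.99 = 0.7458
L = ρ[1 − (K+1)ρ^K + Kρ^(K+1)] / [(1−ρ)(1−ρ^(K+1))]
Numerator: 0.7458·(1 − 9·0.095689 + 8·0.071362) = 0.529276
Denominator: (0.2542)·(0.928638) = 0.236084
L = 0.529276/0.236084 = 2.2419

Final: 2.2419


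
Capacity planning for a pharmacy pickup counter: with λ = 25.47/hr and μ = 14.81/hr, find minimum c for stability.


Stability requires cμ > λ ⇔ c > λ/μ.
λ/μ = 25.47/14.81 = 1.7198
Minimum integer c = ⌊1.7198⌋ + 1 = 2
Check: 2·14.81 = 29.62 > 25.47, while 1·14.81 = 14.81 ≤ 25.47

Final: 2 servers


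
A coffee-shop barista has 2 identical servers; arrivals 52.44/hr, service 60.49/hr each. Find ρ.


ρ = λ/(cμ) = 52.44/(2·60.49) = 52.44/120.98 = 0.4335

Final: 0.4335


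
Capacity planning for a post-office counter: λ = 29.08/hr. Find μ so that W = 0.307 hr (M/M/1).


W = 1/(μ−λ) ⇒ μ − λ = 1/W = 1/0.307 = 3.2573
μ = λ + 1/W = 29.08 + 3.2573 = 32.3373 per hr

Final: 32.3373 /hr


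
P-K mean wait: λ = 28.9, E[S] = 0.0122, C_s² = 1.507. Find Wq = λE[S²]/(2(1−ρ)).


ρ = λ·E[S] = 28.9·0.0122 = 0.3526
E[S²] = E[S]²(1+C_s²) = 0.0122²·(1+1.507) = 0.0003731
Wq = λ·E[S²]/(2(1−ρ)) = 28.9·0.0003731/(2·0.6474) = 0.008328 hr

Final: 0.008328 hr


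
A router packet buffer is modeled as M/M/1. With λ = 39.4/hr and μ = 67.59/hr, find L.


ρ = λ/μ = 39.4/67.59 = 0.5829
L = ρ/(1−ρ) = 0.5829/(1 − 0.5829) = 0.5829/0.4171 = 1.3977

Final: 1.3977


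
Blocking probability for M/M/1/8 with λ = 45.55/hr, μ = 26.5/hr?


ρ = λ/μ = 45.55/26.5 = 1.7189
P_K = (1−ρ)ρ^K/(1−ρ^(K+1)) = (-0.7189·76.197384)/(1 − 130.973239)
= -54.775855/-129.973239 = 0.421439

Final: 0.421439


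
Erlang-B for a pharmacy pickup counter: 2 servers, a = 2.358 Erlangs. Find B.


B(c,a) = (a^c/c!) / Σ_{k=0}^{c} a^k/k!
a^2/2! = 2.780082
Σ terms (k=0..2): 1.00000 + 2.35800 + 2.78008 = 6.138082
B = 2.780082/6.138082 = 0.452924

Final: 0.452924


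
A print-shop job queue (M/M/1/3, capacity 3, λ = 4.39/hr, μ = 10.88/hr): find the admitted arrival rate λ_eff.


ρ = 0.4035; P_K = (1−ρ)ρ^3/(1−ρ^4) = 0.040252
λ_eff = λ(1 − P_K) = 4.39·(1 − 0.040252) = 4.39·0.959748 = 4.2133 /hr

Final: 4.2133 /hr


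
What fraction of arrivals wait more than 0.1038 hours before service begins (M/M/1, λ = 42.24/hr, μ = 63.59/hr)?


ρ = 42.24/63.59 = 0.6643
P(Wq > t) = ρ·e^{−(μ−λ)t} = 0.6643·e^{−2.2161}
= 0.6643·0.109030 = 0.072424

Final: 0.072424


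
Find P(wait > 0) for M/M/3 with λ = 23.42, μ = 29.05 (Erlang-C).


a = λ/μ = 0.8062; ρ = a/3 = 0.2687
P₀ = 0.444327 (from M/M/c formula)
C(c,a) = [a^c/(c!(1−ρ))]·P₀ = [0.52399/(6·0.7313)]·0.444327
= 0.11942·0.444327 = 0.053064

Final: 0.053064


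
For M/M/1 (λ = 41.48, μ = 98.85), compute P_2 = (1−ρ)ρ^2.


ρ = 41.48/98.85 = 0.4196
P_n = (1−ρ)·ρ^n = (1 − 0.4196)·0.4196^2 = 0.5804·0.176086 = 0.102196

Final: 0.102196


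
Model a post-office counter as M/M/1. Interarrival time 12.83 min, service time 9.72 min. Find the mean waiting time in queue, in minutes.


λ = 60/12.83 = 4.6765 /hr
μ = 60/9.72 = 6.1728 /hr
ρ = λ/μ = 4.6765/6.1728 = 0.7576
Wq = ρ/(μ−λ) = 0.7576/(6.1728−4.6765) = 0.50632 hr
In minutes: 0.50632·60 = 30.379 min

Final: 30.379 min


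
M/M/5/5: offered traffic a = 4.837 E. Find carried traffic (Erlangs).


B(5,4.837) = 0.271500 (Erlang-B)
Carried load = a(1 − B) = 4.837·(1 − 0.271500) = 4.837·0.728500 = 3.5238 E

Final: 3.5238 Erlangs


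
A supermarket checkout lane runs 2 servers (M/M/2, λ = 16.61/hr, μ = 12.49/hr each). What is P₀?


a = λ/μ = 16.61/12.49 = 1.3299; ρ = a/c = 0.6649
Σ_{k=0}^{1} a^k/k! (terms k=0..1) = 1.00000 + 1.32986 = 2.32986
Tail: a^2/(2!(1−ρ)) = 1.76854/(2·0.3351) = 2.63907
P₀ = 1/(2.32986 + 2.63907) = 1/4.96894 = 0.201250

Final: 0.201250


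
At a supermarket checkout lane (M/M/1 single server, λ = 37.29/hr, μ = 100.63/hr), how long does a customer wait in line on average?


ρ = 37.29/100.63 = 0.3706
Wq = ρ/(μ−λ) = 0.3706/(100.63 − 37.29) = 0.3706/63.34 = 0.005850 hr

Final: 0.005850 hr


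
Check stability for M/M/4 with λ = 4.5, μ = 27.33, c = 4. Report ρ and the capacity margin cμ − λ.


Total capacity cμ = 4·27.33 = 109.32/hr
ρ = λ/(cμ) = 4.5/109.32 = 0.04116
Stable ⇔ ρ < 1: YES
Spare capacity = cμ − λ = 109.32 − 4.5 = 104.82/hr

Final: ρ = 0.04116; stable; margin = 104.82/hr


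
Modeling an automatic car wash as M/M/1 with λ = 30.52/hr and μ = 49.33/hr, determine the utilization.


ρ = λ/μ = 30.52/49.33 = 0.6187

Final: 0.6187


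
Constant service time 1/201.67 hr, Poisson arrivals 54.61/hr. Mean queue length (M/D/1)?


ρ = 54.61/201.67 = 0.2708
M/D/1: Lq = ρ²/(2(1−ρ)) = 0.07333/(2·0.7292) = 0.05028

Final: 0.05028


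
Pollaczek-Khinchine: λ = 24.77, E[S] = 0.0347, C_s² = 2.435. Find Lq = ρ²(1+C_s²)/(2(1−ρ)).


ρ = λ·E[S] = 24.77·0.0347 = 0.8595
Lq = ρ²(1+C_s²)/(2(1−ρ)) = 0.7388·(1+2.435)/(2·0.1405)
= 0.7388·3.4350/0.2810 = 9.03213

Final: 9.03213


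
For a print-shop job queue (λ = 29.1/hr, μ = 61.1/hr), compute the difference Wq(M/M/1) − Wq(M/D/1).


ρ = 29.1/61.1 = 0.4763
Wq(M/M/1) = ρ/(μ−λ) = 0.4763/32.00 = 0.01488 hr
Wq(M/D/1) = ρ/(2(μ−λ)) = 0.007442 hr
Savings = 0.01488 − 0.007442 = 0.007442 hr

Final: 0.007442 hr


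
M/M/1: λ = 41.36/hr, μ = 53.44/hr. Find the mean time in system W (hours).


W = 1/(μ−λ) = 1/(53.44 − 41.36) = 1/12.08 = 0.08278 hr

Final: 0.08278 hr


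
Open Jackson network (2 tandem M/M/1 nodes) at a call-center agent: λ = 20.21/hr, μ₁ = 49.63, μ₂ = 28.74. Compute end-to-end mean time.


Each node sees arrival rate λ = 20.21/hr (tandem ⇒ throughput preserved).
W₁ = 1/(μ₁−λ) = 1/(49.63−20.21) = 0.03399 hr
W₂ = 1/(μ₂−λ) = 1/(28.74−20.21) = 0.11723 hr
W_total = W₁ + W₂ = 0.03399 + 0.11723 = 0.15122 hr

Final: 0.15122 hr


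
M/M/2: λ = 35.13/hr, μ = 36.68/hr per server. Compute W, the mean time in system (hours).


a = 0.9577; ρ = 0.4789; P₀ = 0.352383
Lq = P₀·a^c·ρ/(c!(1−ρ)²) = 0.28498
Wq = Lq/λ = 0.28498/35.13 = 0.008112 hr
W = Wq + 1/μ = 0.008112 + 0.02726 = 0.03537 hr

Final: 0.03537 hr


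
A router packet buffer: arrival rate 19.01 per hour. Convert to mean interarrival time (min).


Mean interarrival time = 1/λ = 1/19.01 hour = 0.05260 hour
In minutes: 0.05260 × 60 = 3.1562 min

Final: 3.1562 min


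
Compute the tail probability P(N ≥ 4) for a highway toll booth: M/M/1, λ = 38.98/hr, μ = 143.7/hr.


ρ = 38.98/143.7 = 0.2713
P(N ≥ n) = ρ^n = 0.2713^4 = 0.005414

Final: 0.005414


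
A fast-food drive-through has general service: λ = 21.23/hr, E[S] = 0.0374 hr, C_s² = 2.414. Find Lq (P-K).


ρ = λ·E[S] = 21.23·0.0374 = 0.7940
Lq = ρ²(1+C_s²)/(2(1−ρ)) = 0.6304·(1+2.414)/(2·0.2060)
= 0.6304·3.4140/0.4120 = 5.22413

Final: 5.22413


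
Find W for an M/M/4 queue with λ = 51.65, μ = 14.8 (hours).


a = 3.4899; ρ = 0.8725; P₀ = 0.015123
Lq = P₀·a^c·ρ/(c!(1−ρ)²) = 5.01367
Wq = Lq/λ = 5.01367/51.65 = 0.09707 hr
W = Wq + 1/μ = 0.09707 + 0.06757 = 0.16464 hr

Final: 0.16464 hr


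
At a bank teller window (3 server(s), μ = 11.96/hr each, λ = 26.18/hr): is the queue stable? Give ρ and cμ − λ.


Total capacity cμ = 3·11.96 = 35.88/hr
ρ = λ/(cμ) = 26.18/35.88 = 0.7297
Stable ⇔ ρ < 1: YES
Spare capacity = cμ − λ = 35.88 − 26.18 = 9.70/hr

Final: ρ = 0.7297; stable; margin = 9.70/hr


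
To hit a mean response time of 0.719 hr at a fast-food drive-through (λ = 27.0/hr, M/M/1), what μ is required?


W = 1/(μ−λ) ⇒ μ − λ = 1/W = 1/0.719 = 1.3908
μ = λ + 1/W = 27.0 + 1.3908 = 28.3908 per hr

Final: 28.3908 /hr


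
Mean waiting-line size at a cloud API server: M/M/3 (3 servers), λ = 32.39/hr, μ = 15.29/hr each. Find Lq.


a = λ/μ = 2.1184; ρ = a/3 = 0.7061
P₀ = 0.092993
Lq = P₀·a^c·ρ / (c!·(1−ρ)²) = 0.092993·9.50628·0.7061/(6·0.08636)
= 1.20467

Final: 1.20467


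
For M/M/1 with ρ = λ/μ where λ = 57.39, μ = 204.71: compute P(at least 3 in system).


ρ = 57.39/204.71 = 0.2803
P(N ≥ n) = ρ^n = 0.2803^3 = 0.022034

Final: 0.022034


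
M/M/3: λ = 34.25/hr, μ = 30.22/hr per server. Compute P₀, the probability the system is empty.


a = λ/μ = 34.25/30.22 = 1.1334; ρ = a/c = 0.3778
Σ_{k=0}^{2} a^k/k! (terms k=0..2) = 1.00000 + 1.13336 + 0.64225 = 2.77560
Tail: a^3/(3!(1−ρ)) = 1.45579/(6·0.6222) = 0.38995
P₀ = 1/(2.77560 + 0.38995) = 1/3.16555 = 0.315901

Final: 0.315901


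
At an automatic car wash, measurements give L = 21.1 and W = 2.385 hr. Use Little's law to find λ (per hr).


λ = L/W = 21.1/2.385 = 8.8470 /hr

Final: 8.8470 /hr


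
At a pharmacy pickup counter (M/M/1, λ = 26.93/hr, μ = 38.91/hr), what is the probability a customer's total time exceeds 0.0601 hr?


W ~ Exponential(μ−λ) for M/M/1.
μ − λ = 38.91 − 26.93 = 11.9800
P(W > t) = e^{−(μ−λ)t} = e^{−0.7200} = 0.486753

Final: 0.486753


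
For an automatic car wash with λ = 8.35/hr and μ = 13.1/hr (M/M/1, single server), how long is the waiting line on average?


ρ = 8.35/13.1 = 0.6374
Lq = ρ²/(1−ρ) = 0.4063/0.3626 = 1.1205

Final: 1.1205


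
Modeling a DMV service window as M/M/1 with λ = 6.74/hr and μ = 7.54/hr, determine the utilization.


ρ = λ/μ = 6.74/7.54 = 0.8939

Final: 0.8939


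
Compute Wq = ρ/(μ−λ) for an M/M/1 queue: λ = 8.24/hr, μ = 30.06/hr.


ρ = 8.24/30.06 = 0.2741
Wq = ρ/(μ−λ) = 0.2741/(30.06 − 8.24) = 0.2741/21.82 = 0.01256 hr

Final: 0.01256 hr


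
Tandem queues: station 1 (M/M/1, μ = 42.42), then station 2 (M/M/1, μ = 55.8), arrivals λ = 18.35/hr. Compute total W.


Each node sees arrival rate λ = 18.35/hr (tandem ⇒ throughput preserved).
W₁ = 1/(μ₁−λ) = 1/(42.42−18.35) = 0.04155 hr
W₂ = 1/(μ₂−λ) = 1/(55.8−18.35) = 0.02670 hr
W_total = W₁ + W₂ = 0.04155 + 0.02670 = 0.06825 hr

Final: 0.06825 hr


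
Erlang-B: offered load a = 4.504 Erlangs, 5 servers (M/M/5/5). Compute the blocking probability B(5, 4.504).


B(c,a) = (a^c/c!) / Σ_{k=0}^{c} a^k/k!
a^5/5! = 15.445809
Σ terms (k=0..5): 1.00000 + 4.50400 + 10.14301 + 15.22804 + 17.14677 + 15.44581 = 63.467622
B = 15.445809/63.467622 = 0.243365

Final: 0.243365


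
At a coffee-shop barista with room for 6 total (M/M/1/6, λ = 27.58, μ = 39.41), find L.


ρ = 27.58/39.41 = 0.6998
L = ρ[1 − (K+1)ρ^K + Kρ^(K+1)] / [(1−ρ)(1−ρ^(K+1))]
Numerator: 0.6998·(1 − 7·0.117470 + 6·0.082208) = 0.469552
Denominator: (0.3002)·(0.917792) = 0.275501
L = 0.469552/0.275501 = 1.7044

Final: 1.7044


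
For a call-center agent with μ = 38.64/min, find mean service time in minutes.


Mean service time = 1/μ = 1/38.64 minute = 0.02588 minute
In minutes: 0.02588 × 1 = 0.02588 min

Final: 0.02588 min


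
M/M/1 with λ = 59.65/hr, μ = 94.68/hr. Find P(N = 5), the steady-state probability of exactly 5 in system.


ρ = 59.65/94.68 = 0.6300
P_n = (1−ρ)·ρ^n = (1 − 0.6300)·0.6300^5 = 0.3700·0.099257 = 0.036723

Final: 0.036723


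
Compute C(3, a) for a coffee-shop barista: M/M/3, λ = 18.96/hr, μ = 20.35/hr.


a = λ/μ = 0.9317; ρ = a/3 = 0.3106
P₀ = 0.390436 (from M/M/c formula)
C(c,a) = [a^c/(c!(1−ρ))]·P₀ = [0.80876/(6·0.6894)]·0.390436
= 0.19551·0.390436 = 0.076336

Final: 0.076336


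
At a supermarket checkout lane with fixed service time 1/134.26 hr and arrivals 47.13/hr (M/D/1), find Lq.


ρ = 47.13/134.26 = 0.3510
M/D/1: Lq = ρ²/(2(1−ρ)) = 0.1232/(2·0.6490) = 0.09494

Final: 0.09494


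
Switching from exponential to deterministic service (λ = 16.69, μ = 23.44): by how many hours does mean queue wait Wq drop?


ρ = 16.69/23.44 = 0.7120
Wq(M/M/1) = ρ/(μ−λ) = 0.7120/6.75 = 0.10549 hr
Wq(M/D/1) = ρ/(2(μ−λ)) = 0.05274 hr
Savings = 0.10549 − 0.05274 = 0.05274 hr

Final: 0.05274 hr


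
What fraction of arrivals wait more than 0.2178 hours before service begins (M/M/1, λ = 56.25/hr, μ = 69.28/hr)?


ρ = 56.25/69.28 = 0.8119
P(Wq > t) = ρ·e^{−(μ−λ)t} = 0.8119·e^{−2.8379}
= 0.8119·0.058546 = 0.047535

Final: 0.047535


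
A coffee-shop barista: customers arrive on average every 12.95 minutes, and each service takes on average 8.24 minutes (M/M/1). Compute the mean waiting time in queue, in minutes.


λ = 60/12.95 = 4.6332 /hr
μ = 60/8.24 = 7.2816 /hr
ρ = λ/μ = 4.6332/7.2816 = 0.6363
Wq = ρ/(μ−λ) = 0.6363/(7.2816−4.6332) = 0.24026 hr
In minutes: 0.24026·60 = 14.416 min

Final: 14.416 min


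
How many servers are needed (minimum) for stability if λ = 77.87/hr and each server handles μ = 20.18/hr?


Stability requires cμ > λ ⇔ c > λ/μ.
λ/μ = 77.87/20.18 = 3.8588
Minimum integer c = ⌊3.8588⌋ + 1 = 4
Check: 4·20.18 = 80.72 > 77.87, while 3·20.18 = 60.54 ≤ 77.87

Final: 4 servers


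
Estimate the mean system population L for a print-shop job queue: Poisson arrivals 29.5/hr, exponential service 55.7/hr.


ρ = λ/μ = 29.5/55.7 = 0.5296
L = ρ/(1−ρ) = 0.5296/(1 − 0.5296) = 0.5296/0.4704 = 1.1260

Final: 1.1260


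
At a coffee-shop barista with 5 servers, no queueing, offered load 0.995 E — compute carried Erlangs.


B(5,0.995) = 0.003007 (Erlang-B)
Carried load = a(1 − B) = 0.995·(1 − 0.003007) = 0.995·0.996993 = 0.9920 E

Final: 0.9920 Erlangs


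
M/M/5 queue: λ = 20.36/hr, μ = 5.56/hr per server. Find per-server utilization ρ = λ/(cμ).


ρ = λ/(cμ) = 20.36/(5·5.56) = 20.36/27.80 = 0.7324

Final: 0.7324


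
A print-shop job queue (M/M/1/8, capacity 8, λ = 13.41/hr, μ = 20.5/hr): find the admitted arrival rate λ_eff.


ρ = 0.6541; P_K = (1−ρ)ρ^8/(1−ρ^9) = 0.011856
λ_eff = λ(1 − P_K) = 13.41·(1 − 0.011856) = 13.41·0.988144 = 13.2510 /hr

Final: 13.2510 /hr


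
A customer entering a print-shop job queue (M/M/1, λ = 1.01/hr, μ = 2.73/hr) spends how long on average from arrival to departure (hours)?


W = 1/(μ−λ) = 1/(2.73 − 1.01) = 1/1.72 = 0.5814 hr

Final: 0.5814 hr


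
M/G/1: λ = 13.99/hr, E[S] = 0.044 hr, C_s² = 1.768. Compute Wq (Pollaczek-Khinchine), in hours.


ρ = λ·E[S] = 13.99·0.044 = 0.6156
E[S²] = E[S]²(1+C_s²) = 0.044²·(1+1.768) = 0.005359
Wq = λ·E[S²]/(2(1−ρ)) = 13.99·0.005359/(2·0.3844) = 0.09751 hr

Final: 0.09751 hr


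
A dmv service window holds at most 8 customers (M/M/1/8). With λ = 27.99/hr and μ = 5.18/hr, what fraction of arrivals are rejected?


ρ = λ/μ = 27.99/5.18 = 5.4035
P_K = (1−ρ)ρ^K/(1−ρ^(K+1)) = (-4.4035·726750.116009)/(1 − 3926976.012950)
= -3200225.896942/-3926975.012950 = 0.814934

Final: 0.814934


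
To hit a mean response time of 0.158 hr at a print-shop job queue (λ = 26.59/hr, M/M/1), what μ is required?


W = 1/(μ−λ) ⇒ μ − λ = 1/W = 1/0.158 = 6.3291
μ = λ + 1/W = 26.59 + 6.3291 = 32.9191 per hr

Final: 32.9191 /hr


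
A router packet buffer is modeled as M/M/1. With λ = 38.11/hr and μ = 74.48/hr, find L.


ρ = λ/μ = 38.11/74.48 = 0.5117
L = ρ/(1−ρ) = 0.5117/(1 − 0.5117) = 0.5117/0.4883 = 1.0478

Final: 1.0478


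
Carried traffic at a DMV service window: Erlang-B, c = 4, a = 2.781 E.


B(4,2.781) = 0.181586 (Erlang-B)
Carried load = a(1 − B) = 2.781·(1 − 0.181586) = 2.781·0.818414 = 2.2760 E

Final: 2.2760 Erlangs


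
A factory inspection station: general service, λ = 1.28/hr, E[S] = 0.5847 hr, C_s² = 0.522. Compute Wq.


ρ = λ·E[S] = 1.28·0.5847 = 0.7484
E[S²] = E[S]²(1+C_s²) = 0.5847²·(1+0.522) = 0.520332
Wq = λ·E[S²]/(2(1−ρ)) = 1.28·0.520332/(2·0.2516) = 1.32366 hr

Final: 1.32366 hr


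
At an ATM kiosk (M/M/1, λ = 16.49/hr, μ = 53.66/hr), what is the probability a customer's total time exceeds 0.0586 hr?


W ~ Exponential(μ−λ) for M/M/1.
μ − λ = 53.66 − 16.49 = 37.1700
P(W > t) = e^{−(μ−λ)t} = e^{−2.1782} = 0.113249

Final: 0.113249


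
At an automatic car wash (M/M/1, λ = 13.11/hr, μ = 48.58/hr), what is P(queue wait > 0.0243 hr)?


ρ = 13.11/48.58 = 0.2699
P(Wq > t) = ρ·e^{−(μ−λ)t} = 0.2699·e^{−0.8619}
= 0.2699·0.422350 = 0.113977

Final: 0.113977


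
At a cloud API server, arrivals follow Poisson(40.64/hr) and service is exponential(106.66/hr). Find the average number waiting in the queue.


ρ = 40.64/106.66 = 0.3810
Lq = ρ²/(1−ρ) = 0.1452/0.6190 = 0.2345

Final: 0.2345


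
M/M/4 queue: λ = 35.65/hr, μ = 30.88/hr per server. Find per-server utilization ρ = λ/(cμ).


ρ = λ/(cμ) = 35.65/(4·30.88) = 35.65/123.52 = 0.2886

Final: 0.2886


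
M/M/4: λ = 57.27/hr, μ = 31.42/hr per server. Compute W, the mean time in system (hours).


a = 1.8227; ρ = 0.4557; P₀ = 0.157776
Lq = P₀·a^c·ρ/(c!(1−ρ)²) = 0.11160
Wq = Lq/λ = 0.11160/57.27 = 0.001949 hr
W = Wq + 1/μ = 0.001949 + 0.03183 = 0.03378 hr

Final: 0.03378 hr


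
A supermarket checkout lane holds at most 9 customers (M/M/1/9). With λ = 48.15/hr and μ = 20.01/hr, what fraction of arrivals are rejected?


ρ = λ/μ = 48.15/20.01 = 2.4063
P_K = (1−ρ)ρ^K/(1−ρ^(K+1)) = (-1.4063·2704.847755)/(1 − 6508.666637)
= -3803.818882/-6507.666637 = 0.584513

Final: 0.584513


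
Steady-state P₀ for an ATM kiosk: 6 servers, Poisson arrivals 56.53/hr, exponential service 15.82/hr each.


a = λ/μ = 56.53/15.82 = 3.5733; ρ = a/c = 0.5956
Σ_{k=0}^{5} a^k/k! (terms k=0..5) = 1.00000 + 3.57332 + 6.38433 + 7.60442 + 6.79327 + 4.85491 = 30.21025
Tail: a^6/(6!(1−ρ)) = 2081.78099/(720·0.4044) = 7.14895
P₀ = 1/(30.21025 + 7.14895) = 1/37.35920 = 0.026767

Final: 0.026767


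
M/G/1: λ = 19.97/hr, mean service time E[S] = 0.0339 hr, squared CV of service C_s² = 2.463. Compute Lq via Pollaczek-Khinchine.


ρ = λ·E[S] = 19.97·0.0339 = 0.6770
Lq = ρ²(1+C_s²)/(2(1−ρ)) = 0.4583·(1+2.463)/(2·0.3230)
= 0.4583·3.4630/0.6460 = 2.45670

Final: 2.45670


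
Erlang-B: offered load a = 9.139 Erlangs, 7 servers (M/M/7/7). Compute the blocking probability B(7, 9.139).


B(c,a) = (a^c/c!) / Σ_{k=0}^{c} a^k/k!
a^7/7! = 1056.477385
Σ terms (k=0..7): 1.00000 + 9.13900 + 41.76066 + 127.21689 + 290.65879 + 531.26614 + 809.20688 + 1056.47738 = 2866.725757
B = 1056.477385/2866.725757 = 0.368531

Final: 0.368531


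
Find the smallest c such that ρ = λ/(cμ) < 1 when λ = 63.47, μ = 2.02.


Stability requires cμ > λ ⇔ c > λ/μ.
λ/μ = 63.47/2.02 = 31.4208
Minimum integer c = ⌊31.4208⌋ + 1 = 32
Check: 32·2.02 = 64.64 > 63.47, while 31·2.02 = 62.62 ≤ 63.47

Final: 32 servers


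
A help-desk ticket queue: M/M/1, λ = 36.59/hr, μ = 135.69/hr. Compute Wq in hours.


ρ = 36.59/135.69 = 0.2697
Wq = ρ/(μ−λ) = 0.2697/(135.69 − 36.59) = 0.2697/99.10 = 0.002721 hr

Final: 0.002721 hr


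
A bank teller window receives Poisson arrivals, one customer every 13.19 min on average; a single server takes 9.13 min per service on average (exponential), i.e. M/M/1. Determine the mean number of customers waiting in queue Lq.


λ = 60/13.19 = 4.5489 /hr
μ = 60/9.13 = 6.5717 /hr
ρ = λ/μ = 4.5489/6.5717 = 0.6922
Lq = ρ²/(1−ρ) = 0.4791/0.3078 = 1.5566

Final: 1.5566


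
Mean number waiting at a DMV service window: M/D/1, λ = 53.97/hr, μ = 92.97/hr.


ρ = 53.97/92.97 = 0.5805
M/D/1: Lq = ρ²/(2(1−ρ)) = 0.3370/(2·0.4195) = 0.40167

Final: 0.40167


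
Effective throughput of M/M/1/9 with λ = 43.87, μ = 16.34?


ρ = 2.6848; P_K = (1−ρ)ρ^9/(1−ρ^10) = 0.627568
λ_eff = λ(1 − P_K) = 43.87·(1 − 0.627568) = 43.87·0.372432 = 16.3386 /hr

Final: 16.3386 /hr


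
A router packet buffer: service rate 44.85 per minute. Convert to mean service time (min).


Mean service time = 1/μ = 1/44.85 minute = 0.02230 minute
In minutes: 0.02230 × 1 = 0.02230 min

Final: 0.02230 min


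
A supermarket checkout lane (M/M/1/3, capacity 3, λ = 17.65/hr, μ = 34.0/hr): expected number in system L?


ρ = 17.65/34.0 = 0.5191
L = ρ[1 − (K+1)ρ^K + Kρ^(K+1)] / [(1−ρ)(1−ρ^(K+1))]
Numerator: 0.5191·(1 − 4·0.139893 + 3·0.072621) = 0.341730
Denominator: (0.4809)·(0.927379) = 0.445960
L = 0.341730/0.445960 = 0.7663

Final: 0.7663


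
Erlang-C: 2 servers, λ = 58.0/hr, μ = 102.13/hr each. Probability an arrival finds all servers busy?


a = λ/μ = 0.5679; ρ = a/2 = 0.2840
P₀ = 0.557691 (from M/M/c formula)
C(c,a) = [a^c/(c!(1−ρ))]·P₀ = [0.32251/(2·0.7160)]·0.557691
= 0.22520·0.557691 = 0.125594

Final: 0.125594


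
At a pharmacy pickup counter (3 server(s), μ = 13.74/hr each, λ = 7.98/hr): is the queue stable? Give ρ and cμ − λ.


Total capacity cμ = 3·13.74 = 41.22/hr
ρ = λ/(cμ) = 7.98/41.22 = 0.1936
Stable ⇔ ρ < 1: YES
Spare capacity = cμ − λ = 41.22 − 7.98 = 33.24/hr

Final: ρ = 0.1936; stable; margin = 33.24/hr


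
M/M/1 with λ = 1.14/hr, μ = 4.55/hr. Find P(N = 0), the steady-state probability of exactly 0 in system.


ρ = 1.14/4.55 = 0.2505
P_n = (1−ρ)·ρ^n = (1 − 0.2505)·0.2505^0 = 0.7495·1.000000 = 0.749451

Final: 0.749451


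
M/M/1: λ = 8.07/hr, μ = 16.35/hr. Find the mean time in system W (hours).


W = 1/(μ−λ) = 1/(16.35 − 8.07) = 1/8.28 = 0.1208 hr

Final: 0.1208 hr


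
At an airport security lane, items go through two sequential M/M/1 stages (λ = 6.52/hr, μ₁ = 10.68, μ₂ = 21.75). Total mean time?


Each node sees arrival rate λ = 6.52/hr (tandem ⇒ throughput preserved).
W₁ = 1/(μ₁−λ) = 1/(10.68−6.52) = 0.24038 hr
W₂ = 1/(μ₂−λ) = 1/(21.75−6.52) = 0.06566 hr
W_total = W₁ + W₂ = 0.24038 + 0.06566 = 0.30604 hr

Final: 0.30604 hr


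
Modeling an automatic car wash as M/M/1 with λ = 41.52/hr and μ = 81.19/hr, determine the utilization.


ρ = λ/μ = 41.52/81.19 = 0.5114

Final: 0.5114


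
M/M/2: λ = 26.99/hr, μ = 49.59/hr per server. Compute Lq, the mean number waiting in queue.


a = λ/μ = 0.5443; ρ = a/2 = 0.2721
P₀ = 0.572165
Lq = P₀·a^c·ρ / (c!·(1−ρ)²) = 0.572165·0.29622·0.2721/(2·0.52979)
= 0.04353

Final: 0.04353


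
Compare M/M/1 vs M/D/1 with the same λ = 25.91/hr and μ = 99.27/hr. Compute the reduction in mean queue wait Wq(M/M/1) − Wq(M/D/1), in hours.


ρ = 25.91/99.27 = 0.2610
Wq(M/M/1) = ρ/(μ−λ) = 0.2610/73.36 = 0.003558 hr
Wq(M/D/1) = ρ/(2(μ−λ)) = 0.001779 hr
Savings = 0.003558 − 0.001779 = 0.001779 hr

Final: 0.001779 hr


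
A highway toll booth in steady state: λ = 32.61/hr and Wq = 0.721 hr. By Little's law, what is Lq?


Lq = λWq = 32.61·0.721 = 23.5118

Final: 23.5118


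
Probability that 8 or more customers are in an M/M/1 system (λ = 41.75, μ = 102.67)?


ρ = 41.75/102.67 = 0.4066
P(N ≥ n) = ρ^n = 0.4066^8 = 0.0007477

Final: 0.0007477


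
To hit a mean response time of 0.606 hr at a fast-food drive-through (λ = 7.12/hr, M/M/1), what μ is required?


W = 1/(μ−λ) ⇒ μ − λ = 1/W = 1/0.606 = 1.6502
μ = λ + 1/W = 7.12 + 1.6502 = 8.7702 per hr

Final: 8.7702 /hr


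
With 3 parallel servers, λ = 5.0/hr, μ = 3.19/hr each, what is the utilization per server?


ρ = λ/(cμ) = 5.0/(3·3.19) = 5.0/9.57 = 0.5225

Final: 0.5225


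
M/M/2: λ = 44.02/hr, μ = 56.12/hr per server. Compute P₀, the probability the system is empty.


a = λ/μ = 44.02/56.12 = 0.7844; ρ = a/c = 0.3922
Σ_{k=0}^{1} a^k/k! (terms k=0..1) = 1.00000 + 0.78439 = 1.78439
Tail: a^2/(2!(1−ρ)) = 0.61527/(2·0.6078) = 0.50614
P₀ = 1/(1.78439 + 0.50614) = 1/2.29053 = 0.436580

Final: 0.436580


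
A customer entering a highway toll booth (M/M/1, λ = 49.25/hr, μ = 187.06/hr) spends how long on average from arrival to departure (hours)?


W = 1/(μ−λ) = 1/(187.06 − 49.25) = 1/137.81 = 0.007256 hr

Final: 0.007256 hr


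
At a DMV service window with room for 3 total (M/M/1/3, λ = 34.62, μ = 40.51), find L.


ρ = 34.62/40.51 = 0.8546
L = ρ[1 − (K+1)ρ^K + Kρ^(K+1)] / [(1−ρ)(1−ρ^(K+1))]
Numerator: 0.8546·(1 − 4·0.624158 + 3·0.533408) = 0.088530
Denominator: (0.1454)·(0.466592) = 0.067841
L = 0.088530/0.067841 = 1.3050

Final: 1.3050


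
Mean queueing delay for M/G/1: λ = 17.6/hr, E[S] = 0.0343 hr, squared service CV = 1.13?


ρ = λ·E[S] = 17.6·0.0343 = 0.6037
E[S²] = E[S]²(1+C_s²) = 0.0343²·(1+1.13) = 0.002506
Wq = λ·E[S²]/(2(1−ρ)) = 17.6·0.002506/(2·0.3963) = 0.05564 hr

Final: 0.05564 hr


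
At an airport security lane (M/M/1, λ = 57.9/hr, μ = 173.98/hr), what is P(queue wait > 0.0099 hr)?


ρ = 57.9/173.98 = 0.3328
P(Wq > t) = ρ·e^{−(μ−λ)t} = 0.3328·e^{−1.1492}
= 0.3328·0.316893 = 0.105461

Final: 0.105461


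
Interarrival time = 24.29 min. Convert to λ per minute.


λ = 1/(interarrival time) in consistent units.
1 minute = 1 min, so λ = 1/24.29 = 0.04117 per minute

Final: 0.04117 /min


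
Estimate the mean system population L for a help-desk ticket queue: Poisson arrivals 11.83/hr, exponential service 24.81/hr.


ρ = λ/μ = 11.83/24.81 = 0.4768
L = ρ/(1−ρ) = 0.4768/(1 − 0.4768) = 0.4768/0.5232 = 0.9114

Final: 0.9114


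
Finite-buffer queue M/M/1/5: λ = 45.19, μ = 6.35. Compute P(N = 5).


ρ = λ/μ = 45.19/6.35 = 7.1165
P_K = (1−ρ)ρ^K/(1−ρ^(K+1)) = (-6.1165·18253.370969)/(1 − 129900.761275)
= -111647.390306/-129899.761275 = 0.859489

Final: 0.859489


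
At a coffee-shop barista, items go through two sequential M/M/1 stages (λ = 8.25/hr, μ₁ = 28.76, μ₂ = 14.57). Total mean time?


Each node sees arrival rate λ = 8.25/hr (tandem ⇒ throughput preserved).
W₁ = 1/(μ₁−λ) = 1/(28.76−8.25) = 0.04876 hr
W₂ = 1/(μ₂−λ) = 1/(14.57−8.25) = 0.15823 hr
W_total = W₁ + W₂ = 0.04876 + 0.15823 = 0.20698 hr

Final: 0.20698 hr


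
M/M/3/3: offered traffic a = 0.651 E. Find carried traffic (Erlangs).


B(3,0.651) = 0.024089 (Erlang-B)
Carried load = a(1 − B) = 0.651·(1 − 0.024089) = 0.651·0.975911 = 0.6353 E

Final: 0.6353 Erlangs


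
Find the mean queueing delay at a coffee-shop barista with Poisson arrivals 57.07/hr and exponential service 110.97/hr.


ρ = 57.07/110.97 = 0.5143
Wq = ρ/(μ−λ) = 0.5143/(110.97 − 57.07) = 0.5143/53.90 = 0.009541 hr

Final: 0.009541 hr


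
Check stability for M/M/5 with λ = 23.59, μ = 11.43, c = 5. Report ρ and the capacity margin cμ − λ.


Total capacity cμ = 5·11.43 = 57.15/hr
ρ = λ/(cμ) = 23.59/57.15 = 0.4128
Stable ⇔ ρ < 1: YES
Spare capacity = cμ − λ = 57.15 − 23.59 = 33.56/hr

Final: ρ = 0.4128; stable; margin = 33.56/hr


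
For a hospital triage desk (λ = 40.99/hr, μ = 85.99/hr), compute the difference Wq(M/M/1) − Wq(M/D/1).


ρ = 40.99/85.99 = 0.4767
Wq(M/M/1) = ρ/(μ−λ) = 0.4767/45.00 = 0.01059 hr
Wq(M/D/1) = ρ/(2(μ−λ)) = 0.005296 hr
Savings = 0.01059 − 0.005296 = 0.005296 hr

Final: 0.005296 hr


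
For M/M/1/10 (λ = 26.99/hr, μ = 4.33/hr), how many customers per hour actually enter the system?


ρ = 6.2333; P_K = (1−ρ)ρ^10/(1−ρ^11) = 0.839570
λ_eff = λ(1 − P_K) = 26.99·(1 − 0.839570) = 26.99·0.160430 = 4.3300 /hr

Final: 4.3300 /hr


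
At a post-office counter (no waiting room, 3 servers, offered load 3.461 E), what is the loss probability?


B(c,a) = (a^c/c!) / Σ_{k=0}^{c} a^k/k!
a^3/3! = 6.909610
Σ terms (k=0..3): 1.00000 + 3.46100 + 5.98926 + 6.90961 = 17.359871
B = 6.909610/17.359871 = 0.398022

Final: 0.398022


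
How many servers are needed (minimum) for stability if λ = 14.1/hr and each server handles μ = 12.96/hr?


Stability requires cμ > λ ⇔ c > λ/μ.
λ/μ = 14.1/12.96 = 1.0880
Minimum integer c = ⌊1.0880⌋ + 1 = 2
Check: 2·12.96 = 25.92 > 14.1, while 1·12.96 = 12.96 ≤ 14.1

Final: 2 servers


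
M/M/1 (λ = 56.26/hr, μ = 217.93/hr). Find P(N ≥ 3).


ρ = 56.26/217.93 = 0.2582
P(N ≥ n) = ρ^n = 0.2582^3 = 0.017205

Final: 0.017205


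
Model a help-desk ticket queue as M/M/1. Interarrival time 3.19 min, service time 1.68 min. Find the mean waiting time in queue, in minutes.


λ = 60/3.19 = 18.8088 /hr
μ = 60/1.68 = 35.7143 /hr
ρ = λ/μ = 18.8088/35.7143 = 0.5266
Wq = ρ/(μ−λ) = 0.5266/(35.7143−18.8088) = 0.03115 hr
In minutes: 0.03115·60 = 1.869 min

Final: 1.869 min


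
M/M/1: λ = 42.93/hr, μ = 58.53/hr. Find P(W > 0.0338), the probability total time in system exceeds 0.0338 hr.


W ~ Exponential(μ−λ) for M/M/1.
μ − λ = 58.53 − 42.93 = 15.6000
P(W > t) = e^{−(μ−λ)t} = e^{−0.5273} = 0.590208

Final: 0.590208


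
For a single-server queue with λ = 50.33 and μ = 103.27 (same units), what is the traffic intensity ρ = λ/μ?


ρ = λ/μ = 50.33/103.27 = 0.4874

Final: 0.4874


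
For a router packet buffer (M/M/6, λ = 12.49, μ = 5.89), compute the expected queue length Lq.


a = λ/μ = 2.1205; ρ = a/6 = 0.3534
P₀ = 0.119713
Lq = P₀·a^c·ρ / (c!·(1−ρ)²) = 0.119713·90.92491·0.3534/(720·0.41806)
= 0.01278

Final: 0.01278


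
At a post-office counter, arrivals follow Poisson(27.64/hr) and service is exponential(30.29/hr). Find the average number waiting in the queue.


ρ = 27.64/30.29 = 0.9125
Lq = ρ²/(1−ρ) = 0.8327/0.08749 = 9.5177

Final: 9.5177


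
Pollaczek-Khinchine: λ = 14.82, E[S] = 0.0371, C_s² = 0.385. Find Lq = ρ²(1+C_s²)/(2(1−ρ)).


ρ = λ·E[S] = 14.82·0.0371 = 0.5498
Lq = ρ²(1+C_s²)/(2(1−ρ)) = 0.3023·(1+0.385)/(2·0.4502)
= 0.3023·1.3850/0.9004 = 0.46503

Final: 0.46503


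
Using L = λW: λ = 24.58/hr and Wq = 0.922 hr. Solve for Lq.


Lq = λWq = 24.58·0.922 = 22.6628

Final: 22.6628


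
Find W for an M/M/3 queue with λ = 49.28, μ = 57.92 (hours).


a = 0.8508; ρ = 0.2836; P₀ = 0.424434
Lq = P₀·a^c·ρ/(c!(1−ρ)²) = 0.02408
Wq = Lq/λ = 0.02408/49.28 = 0.0004886 hr
W = Wq + 1/μ = 0.0004886 + 0.01727 = 0.01775 hr

Final: 0.01775 hr


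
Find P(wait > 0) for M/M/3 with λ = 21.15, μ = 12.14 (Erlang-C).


a = λ/μ = 1.7422; ρ = a/3 = 0.5807
P₀ = 0.157190 (from M/M/c formula)
C(c,a) = [a^c/(c!(1−ρ))]·P₀ = [5.28780/(6·0.4193)]·0.157190
= 2.10196·0.157190 = 0.330408

Final: 0.330408


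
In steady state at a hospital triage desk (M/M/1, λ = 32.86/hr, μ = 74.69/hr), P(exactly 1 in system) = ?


ρ = 32.86/74.69 = 0.4400
P_n = (1−ρ)·ρ^n = (1 − 0.4400)·0.4400^1 = 0.5600·0.439952 = 0.246394

Final: 0.246394


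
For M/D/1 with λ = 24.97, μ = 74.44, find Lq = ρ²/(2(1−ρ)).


ρ = 24.97/74.44 = 0.3354
M/D/1: Lq = ρ²/(2(1−ρ)) = 0.1125/(2·0.6646) = 0.08466

Final: 0.08466


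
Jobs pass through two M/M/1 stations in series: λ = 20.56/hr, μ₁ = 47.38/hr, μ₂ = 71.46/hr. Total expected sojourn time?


Each node sees arrival rate λ = 20.56/hr (tandem ⇒ throughput preserved).
W₁ = 1/(μ₁−λ) = 1/(47.38−20.56) = 0.03729 hr
W₂ = 1/(μ₂−λ) = 1/(71.46−20.56) = 0.01965 hr
W_total = W₁ + W₂ = 0.03729 + 0.01965 = 0.05693 hr

Final: 0.05693 hr


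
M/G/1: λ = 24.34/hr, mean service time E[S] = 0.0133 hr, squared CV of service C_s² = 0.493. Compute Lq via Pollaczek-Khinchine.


ρ = λ·E[S] = 24.34·0.0133 = 0.3237
Lq = ρ²(1+C_s²)/(2(1−ρ)) = 0.1048·(1+0.493)/(2·0.6763)
= 0.1048·1.4930/1.3526 = 0.11568

Final: 0.11568


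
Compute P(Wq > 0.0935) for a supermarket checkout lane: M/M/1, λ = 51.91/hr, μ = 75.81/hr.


ρ = 51.91/75.81 = 0.6847
P(Wq > t) = ρ·e^{−(μ−λ)t} = 0.6847·e^{−2.2347}
= 0.6847·0.107030 = 0.073287

Final: 0.073287


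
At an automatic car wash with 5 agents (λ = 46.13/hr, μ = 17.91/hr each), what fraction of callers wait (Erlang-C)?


a = λ/μ = 2.5757; ρ = a/5 = 0.5151
P₀ = 0.073951 (from M/M/c formula)
C(c,a) = [a^c/(c!(1−ρ))]·P₀ = [113.35465/(120·0.4849)]·0.073951
= 1.94820·0.073951 = 0.144072

Final: 0.144072
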